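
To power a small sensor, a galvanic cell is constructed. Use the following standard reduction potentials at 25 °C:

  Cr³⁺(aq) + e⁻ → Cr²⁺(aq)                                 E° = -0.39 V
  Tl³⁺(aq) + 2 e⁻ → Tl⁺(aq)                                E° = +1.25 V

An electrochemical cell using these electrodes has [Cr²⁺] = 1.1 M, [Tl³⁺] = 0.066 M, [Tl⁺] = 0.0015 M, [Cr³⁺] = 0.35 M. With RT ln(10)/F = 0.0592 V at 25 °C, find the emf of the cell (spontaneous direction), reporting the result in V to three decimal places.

Tl³⁺/Tl⁺ is the cathode (higher E°), Cr³⁺/Cr²⁺ the anode: E°cell = +1.25 − (-0.39) = +1.64 V, n = 2.
Overall: Tl³⁺(aq) + 2 Cr²⁺(aq) → Tl⁺(aq) + 2 Cr³⁺(aq)
Q = [Tl⁺]·[Cr³⁺]^2 / ([Tl³⁺]·[Cr²⁺]^2); log Q = -2.638.
E = E° − (0.0592/n) log Q = +1.64 − (0.0592/2)(-2.638) = +1.718 V.

+1.718 V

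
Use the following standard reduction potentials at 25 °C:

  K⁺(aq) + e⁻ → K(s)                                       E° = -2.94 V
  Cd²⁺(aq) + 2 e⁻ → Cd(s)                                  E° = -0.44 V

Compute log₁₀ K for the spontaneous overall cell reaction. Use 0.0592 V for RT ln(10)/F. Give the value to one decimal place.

84.5

Cathode: Cd²⁺/Cd; anode: K⁺/K. E°cell = +2.50 V, n = 2.
log K = nE°cell / 0.0592 = (2)(+2.50) / 0.0592 = 84.5.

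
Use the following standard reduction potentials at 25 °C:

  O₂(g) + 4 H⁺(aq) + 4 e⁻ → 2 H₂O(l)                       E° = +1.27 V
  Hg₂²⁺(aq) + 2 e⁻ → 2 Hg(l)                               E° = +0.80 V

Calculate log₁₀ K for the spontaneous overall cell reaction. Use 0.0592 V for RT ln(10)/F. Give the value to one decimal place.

31.8

Cathode: O₂/H₂O; anode: Hg₂²⁺/Hg. E°cell = +0.47 V, n = 4.
log K = nE°cell / 0.0592 = (4)(+0.47) / 0.0592 = 31.8.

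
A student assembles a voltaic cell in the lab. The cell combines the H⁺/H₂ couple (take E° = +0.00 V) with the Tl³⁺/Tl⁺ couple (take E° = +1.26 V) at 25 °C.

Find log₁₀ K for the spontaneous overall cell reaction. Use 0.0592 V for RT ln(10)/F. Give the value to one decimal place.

42.6

Cathode: Tl³⁺/Tl⁺; anode: H⁺/H₂. E°cell = +1.26 V, n = 2.
log K = nE°cell / 0.0592 = (2)(+1.26) / 0.0592 = 42.6.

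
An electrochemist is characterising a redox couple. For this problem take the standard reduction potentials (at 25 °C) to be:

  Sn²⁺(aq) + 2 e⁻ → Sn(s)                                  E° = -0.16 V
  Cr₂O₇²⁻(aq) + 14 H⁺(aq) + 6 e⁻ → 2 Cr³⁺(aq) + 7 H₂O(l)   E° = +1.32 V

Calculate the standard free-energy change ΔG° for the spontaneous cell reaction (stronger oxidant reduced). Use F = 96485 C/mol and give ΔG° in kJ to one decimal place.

-856.8 kJ

Cr₂O₇²⁻/Cr³⁺ (E° = +1.32 V) is the cathode; Sn²⁺/Sn (E° = -0.16 V) is the anode, so E°cell = +1.48 V.
Balancing electrons gives n = 6 (lcm of 6 and 2).
ΔG° = −nFE° = −(6)(96485)(+1.48) = -856,787 J = -856.8 kJ.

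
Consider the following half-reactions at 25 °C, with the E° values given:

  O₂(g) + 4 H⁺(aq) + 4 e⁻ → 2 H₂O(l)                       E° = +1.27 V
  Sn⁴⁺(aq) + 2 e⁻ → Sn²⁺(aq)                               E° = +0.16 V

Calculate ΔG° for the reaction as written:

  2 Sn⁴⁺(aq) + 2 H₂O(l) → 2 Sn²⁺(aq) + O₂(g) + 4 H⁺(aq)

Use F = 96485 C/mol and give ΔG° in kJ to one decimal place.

As written, Sn⁴⁺/Sn²⁺ is reduced (cathode) and O₂/H₂O is oxidised (anode), so E°cell = (+0.16) − (+1.27) = -1.11 V.
Balancing electrons gives n = 4.
ΔG° = −nFE° = −(4)(96485)(-1.11) = 428,393 J = +428.4 kJ.

+428.4 kJ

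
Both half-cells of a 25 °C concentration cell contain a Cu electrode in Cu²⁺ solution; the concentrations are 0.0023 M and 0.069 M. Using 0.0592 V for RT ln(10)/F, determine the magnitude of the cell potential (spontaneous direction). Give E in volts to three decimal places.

For a concentration cell E°cell = 0. The 0.069 M side is the cathode (reduction is favoured where [Cu²⁺] is higher).
With n = 2, E = −(0.0592/2) log([Cu²⁺]ₐₙ/[Cu²⁺]꜀ₐₜ) = −(0.0592/2) log(0.0023/0.069) = −(0.0592/2)(-1.477) = +0.044 V.

+0.044 V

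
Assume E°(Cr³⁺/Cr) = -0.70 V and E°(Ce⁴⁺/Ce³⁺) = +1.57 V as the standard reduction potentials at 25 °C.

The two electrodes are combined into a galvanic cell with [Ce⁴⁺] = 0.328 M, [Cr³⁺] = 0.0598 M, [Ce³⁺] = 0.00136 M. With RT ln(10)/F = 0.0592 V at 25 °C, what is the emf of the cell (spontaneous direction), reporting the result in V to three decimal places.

Ce⁴⁺/Ce³⁺ is the cathode (higher E°), Cr³⁺/Cr the anode: E°cell = +1.57 − (-0.70) = +2.27 V, n = 3.
Overall: 3 Ce⁴⁺(aq) + Cr(s) → 3 Ce³⁺(aq) + Cr³⁺(aq)
Q = [Ce³⁺]^3·[Cr³⁺] / ([Ce⁴⁺]^3); log Q = -8.370.
E = E° − (0.0592/n) log Q = +2.27 − (0.0592/3)(-8.370) = +2.435 V.

+2.435 V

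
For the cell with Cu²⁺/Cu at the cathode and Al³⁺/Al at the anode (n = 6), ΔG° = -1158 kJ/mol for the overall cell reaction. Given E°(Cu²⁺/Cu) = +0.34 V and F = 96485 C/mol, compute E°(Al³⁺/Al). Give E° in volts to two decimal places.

E°cell = −ΔG°/(nF) = −(-1158×10³)/((6)(96485)) = +2.000 V.
Since Cu²⁺/Cu is the cathode and Al³⁺/Al the anode, E°cell = E°(Cu²⁺/Cu) − E°(Al³⁺/Al).
So E°(Al³⁺/Al) = E°(Cu²⁺/Cu) − E°cell = (+0.34) − (+2.000) = -1.66 V.

-1.66 V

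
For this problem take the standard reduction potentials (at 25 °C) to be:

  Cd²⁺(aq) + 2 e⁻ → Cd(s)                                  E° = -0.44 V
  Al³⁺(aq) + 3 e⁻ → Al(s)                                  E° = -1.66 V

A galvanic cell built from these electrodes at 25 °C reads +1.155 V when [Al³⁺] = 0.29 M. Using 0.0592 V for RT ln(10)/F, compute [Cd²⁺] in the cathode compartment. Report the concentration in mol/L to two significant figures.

0.0028 M

Cd²⁺/Cd is the cathode, Al³⁺/Al the anode: E°cell = +1.22 V, n = 6.
Overall reaction: 3 Cd²⁺(aq) + 2 Al(s) → 3 Cd(s) + 2 Al³⁺(aq); Q = [Al³⁺]^2/[Cd²⁺]^3.
From E = E° − (0.0592/n) log Q: log Q = (E° − E)·n/0.0592 = (+1.22 − (+1.155))·6/0.0592 = 6.5878.
So 3·log[Cd²⁺] = 2·log(0.29) − log Q = -1.0752 − (6.5878) = -7.6630; log[Cd²⁺] = -7.6630 / 3 = -2.5543; [Cd²⁺] = 10^(-2.5543) ≈ 0.0028 M.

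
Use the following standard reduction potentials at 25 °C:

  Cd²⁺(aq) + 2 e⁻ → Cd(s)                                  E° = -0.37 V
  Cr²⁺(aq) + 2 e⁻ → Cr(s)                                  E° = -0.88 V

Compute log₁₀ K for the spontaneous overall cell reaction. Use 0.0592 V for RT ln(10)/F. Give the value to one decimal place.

Cathode: Cd²⁺/Cd; anode: Cr²⁺/Cr. E°cell = +0.51 V, n = 2.
log K = nE°cell / 0.0592 = (2)(+0.51) / 0.0592 = 17.2.

17.2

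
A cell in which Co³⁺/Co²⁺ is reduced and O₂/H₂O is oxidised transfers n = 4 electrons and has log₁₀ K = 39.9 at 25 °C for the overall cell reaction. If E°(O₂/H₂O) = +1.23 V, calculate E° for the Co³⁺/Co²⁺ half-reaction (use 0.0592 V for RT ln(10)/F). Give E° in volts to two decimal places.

+1.82 V

E°cell = (0.0592/n)·log K = (0.0592/4)(39.9) = +0.591 V.
Since Co³⁺/Co²⁺ is the cathode and O₂/H₂O the anode, E°cell = E°(Co³⁺/Co²⁺) − E°(O₂/H₂O).
So E°(Co³⁺/Co²⁺) = E°cell + E°(O₂/H₂O) = +0.591 + (+1.23) = +1.82 V.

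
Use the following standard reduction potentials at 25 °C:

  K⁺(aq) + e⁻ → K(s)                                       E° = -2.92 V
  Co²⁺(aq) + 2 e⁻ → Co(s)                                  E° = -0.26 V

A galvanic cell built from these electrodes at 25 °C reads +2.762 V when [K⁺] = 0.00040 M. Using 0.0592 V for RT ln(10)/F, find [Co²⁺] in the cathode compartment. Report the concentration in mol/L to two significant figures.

0.00045 M

Co²⁺/Co is the cathode, K⁺/K the anode: E°cell = +2.66 V, n = 2.
Overall reaction: Co²⁺(aq) + 2 K(s) → Co(s) + 2 K⁺(aq); Q = [K⁺]^2/[Co²⁺]^1.
From E = E° − (0.0592/n) log Q: log Q = (E° − E)·n/0.0592 = (+2.66 − (+2.762))·2/0.0592 = -3.4459.
So 1·log[Co²⁺] = 2·log(0.0004) − log Q = -6.7959 − (-3.4459) = -3.3500; [Co²⁺] = 10^(-3.3500) ≈ 0.00045 M.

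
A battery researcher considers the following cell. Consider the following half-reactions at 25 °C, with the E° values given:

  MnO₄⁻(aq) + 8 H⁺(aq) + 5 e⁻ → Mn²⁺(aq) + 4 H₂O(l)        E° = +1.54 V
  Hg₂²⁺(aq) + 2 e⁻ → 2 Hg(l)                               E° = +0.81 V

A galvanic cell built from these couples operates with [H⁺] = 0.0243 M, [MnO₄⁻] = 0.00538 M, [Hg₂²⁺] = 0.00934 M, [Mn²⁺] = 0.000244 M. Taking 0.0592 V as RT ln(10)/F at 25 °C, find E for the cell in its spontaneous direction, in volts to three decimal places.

+0.653 V

MnO₄⁻/Mn²⁺ is the cathode (higher E°), Hg₂²⁺/Hg the anode: E°cell = +1.54 − (+0.81) = +0.73 V, n = 10.
Overall: 2 MnO₄⁻(aq) + 16 H⁺(aq) + 10 Hg(l) → 2 Mn²⁺(aq) + 8 H₂O(l) + 5 Hg₂²⁺(aq)
Q = [Mn²⁺]^2·[Hg₂²⁺]^5 / ([MnO₄⁻]^2·[H⁺]^16); log Q = 12.995.
E = E° − (0.0592/n) log Q = +0.73 − (0.0592/10)(12.995) = +0.653 V.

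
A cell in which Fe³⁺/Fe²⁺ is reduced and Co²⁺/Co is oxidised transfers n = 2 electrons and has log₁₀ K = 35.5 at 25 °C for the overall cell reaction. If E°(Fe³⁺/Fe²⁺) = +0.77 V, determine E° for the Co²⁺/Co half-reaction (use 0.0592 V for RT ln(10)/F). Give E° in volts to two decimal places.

E°cell = (0.0592/n)·log K = (0.0592/2)(35.5) = +1.051 V.
Since Fe³⁺/Fe²⁺ is the cathode and Co²⁺/Co the anode, E°cell = E°(Fe³⁺/Fe²⁺) − E°(Co²⁺/Co).
So E°(Co²⁺/Co) = E°(Fe³⁺/Fe²⁺) − E°cell = (+0.77) − (+1.051) = -0.28 V.

-0.28 V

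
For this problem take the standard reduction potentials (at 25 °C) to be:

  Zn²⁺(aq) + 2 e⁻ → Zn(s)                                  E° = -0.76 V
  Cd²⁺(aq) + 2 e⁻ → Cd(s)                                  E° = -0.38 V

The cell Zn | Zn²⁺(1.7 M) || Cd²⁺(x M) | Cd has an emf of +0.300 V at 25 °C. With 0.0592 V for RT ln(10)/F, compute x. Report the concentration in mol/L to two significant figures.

Cd²⁺/Cd is the cathode, Zn²⁺/Zn the anode: E°cell = +0.38 V, n = 2.
Overall reaction: Cd²⁺(aq) + Zn(s) → Cd(s) + Zn²⁺(aq); Q = [Zn²⁺]^1/[Cd²⁺]^1.
From E = E° − (0.0592/n) log Q: log Q = (E° − E)·n/0.0592 = (+0.38 − (+0.300))·2/0.0592 = 2.7027.
So 1·log[Cd²⁺] = 1·log(1.7) − log Q = 0.2304 − (2.7027) = -2.4723; [Cd²⁺] = 10^(-2.4723) ≈ 0.0034 M.

0.0034 M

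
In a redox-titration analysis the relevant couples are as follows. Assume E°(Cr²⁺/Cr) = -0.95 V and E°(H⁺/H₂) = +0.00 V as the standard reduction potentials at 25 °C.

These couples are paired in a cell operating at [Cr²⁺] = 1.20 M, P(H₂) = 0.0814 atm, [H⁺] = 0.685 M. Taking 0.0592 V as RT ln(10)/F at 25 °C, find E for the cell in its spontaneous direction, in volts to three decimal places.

+0.970 V

H⁺/H₂ is the cathode (higher E°), Cr²⁺/Cr the anode: E°cell = +0.00 − (-0.95) = +0.95 V, n = 2.
Overall: 2 H⁺(aq) + Cr(s) → H₂(g) + Cr²⁺(aq)
Q = P(H₂)·[Cr²⁺] / ([H⁺]^2); log Q = -0.682.
E = E° − (0.0592/n) log Q = +0.95 − (0.0592/2)(-0.682) = +0.970 V.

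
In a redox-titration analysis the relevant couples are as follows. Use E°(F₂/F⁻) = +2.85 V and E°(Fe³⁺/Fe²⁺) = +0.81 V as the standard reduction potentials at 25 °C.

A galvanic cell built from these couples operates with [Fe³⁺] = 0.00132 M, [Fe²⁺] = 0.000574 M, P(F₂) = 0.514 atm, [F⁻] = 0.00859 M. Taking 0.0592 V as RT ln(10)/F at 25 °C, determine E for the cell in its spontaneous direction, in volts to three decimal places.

+2.132 V

F₂/F⁻ is the cathode (higher E°), Fe³⁺/Fe²⁺ the anode: E°cell = +2.85 − (+0.81) = +2.04 V, n = 2.
Overall: F₂(g) + 2 Fe²⁺(aq) → 2 F⁻(aq) + 2 Fe³⁺(aq)
Q = [F⁻]^2·[Fe³⁺]^2 / (P(F₂)·[Fe²⁺]^2); log Q = -3.120.
E = E° − (0.0592/n) log Q = +2.04 − (0.0592/2)(-3.120) = +2.132 V.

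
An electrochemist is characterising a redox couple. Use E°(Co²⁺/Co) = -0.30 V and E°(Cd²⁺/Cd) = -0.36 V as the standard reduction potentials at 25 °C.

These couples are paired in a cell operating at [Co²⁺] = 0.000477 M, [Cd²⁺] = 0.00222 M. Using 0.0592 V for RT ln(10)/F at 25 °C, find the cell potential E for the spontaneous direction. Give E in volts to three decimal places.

Co²⁺/Co is the cathode (higher E°), Cd²⁺/Cd the anode: E°cell = -0.30 − (-0.36) = +0.06 V, n = 2.
Overall: Co²⁺(aq) + Cd(s) → Co(s) + Cd²⁺(aq)
Q = [Cd²⁺] / ([Co²⁺]); log Q = 0.668.
E = E° − (0.0592/n) log Q = +0.06 − (0.0592/2)(0.668) = +0.040 V.

+0.040 V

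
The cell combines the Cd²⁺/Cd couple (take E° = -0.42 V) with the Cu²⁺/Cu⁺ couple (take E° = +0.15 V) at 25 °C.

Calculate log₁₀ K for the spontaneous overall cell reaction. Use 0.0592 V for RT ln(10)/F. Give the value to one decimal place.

19.3

Cathode: Cu²⁺/Cu⁺; anode: Cd²⁺/Cd. E°cell = +0.57 V, n = 2.
log K = nE°cell / 0.0592 = (2)(+0.57) / 0.0592 = 19.3.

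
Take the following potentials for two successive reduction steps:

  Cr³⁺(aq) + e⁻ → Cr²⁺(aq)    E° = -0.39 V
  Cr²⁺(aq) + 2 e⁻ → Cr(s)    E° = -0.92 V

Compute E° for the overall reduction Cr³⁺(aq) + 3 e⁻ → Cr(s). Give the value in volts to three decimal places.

-0.743 V

Standard free energies of sequential steps add: ΔG°₃ = ΔG°₁ + ΔG°₂, so n₃E°₃ = n₁E°₁ + n₂E°₂.
E°₃ = (1×-0.39 + 2×-0.92) / 3 = (-2.230) / 3 = -0.743 V.
Simply averaging or adding the two E° values would be wrong; the electron-weighted sum is required.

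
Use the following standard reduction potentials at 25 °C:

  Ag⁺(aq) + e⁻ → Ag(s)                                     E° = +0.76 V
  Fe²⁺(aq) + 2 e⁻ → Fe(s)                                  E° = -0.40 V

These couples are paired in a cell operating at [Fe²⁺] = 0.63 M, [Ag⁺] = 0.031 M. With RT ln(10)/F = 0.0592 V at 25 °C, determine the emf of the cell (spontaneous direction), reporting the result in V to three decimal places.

Ag⁺/Ag is the cathode (higher E°), Fe²⁺/Fe the anode: E°cell = +0.76 − (-0.40) = +1.16 V, n = 2.
Overall: 2 Ag⁺(aq) + Fe(s) → 2 Ag(s) + Fe²⁺(aq)
Q = [Fe²⁺] / ([Ag⁺]^2); log Q = 2.817.
E = E° − (0.0592/n) log Q = +1.16 − (0.0592/2)(2.817) = +1.077 V.

+1.077 V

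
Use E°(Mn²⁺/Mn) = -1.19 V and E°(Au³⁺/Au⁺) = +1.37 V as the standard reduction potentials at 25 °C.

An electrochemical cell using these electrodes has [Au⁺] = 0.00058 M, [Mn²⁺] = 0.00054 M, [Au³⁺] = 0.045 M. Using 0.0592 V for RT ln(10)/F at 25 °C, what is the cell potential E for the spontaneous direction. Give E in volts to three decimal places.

+2.713 V

Au³⁺/Au⁺ is the cathode (higher E°), Mn²⁺/Mn the anode: E°cell = +1.37 − (-1.19) = +2.56 V, n = 2.
Overall: Au³⁺(aq) + Mn(s) → Au⁺(aq) + Mn²⁺(aq)
Q = [Au⁺]·[Mn²⁺] / ([Au³⁺]); log Q = -5.157.
E = E° − (0.0592/n) log Q = +2.56 − (0.0592/2)(-5.157) = +2.713 V.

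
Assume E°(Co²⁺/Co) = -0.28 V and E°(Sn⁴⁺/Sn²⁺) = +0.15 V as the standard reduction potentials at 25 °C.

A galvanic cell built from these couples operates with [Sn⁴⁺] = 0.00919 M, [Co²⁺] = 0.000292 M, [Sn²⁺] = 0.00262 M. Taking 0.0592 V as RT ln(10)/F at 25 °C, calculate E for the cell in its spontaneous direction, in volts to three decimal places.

Sn⁴⁺/Sn²⁺ is the cathode (higher E°), Co²⁺/Co the anode: E°cell = +0.15 − (-0.28) = +0.43 V, n = 2.
Overall: Sn⁴⁺(aq) + Co(s) → Sn²⁺(aq) + Co²⁺(aq)
Q = [Sn²⁺]·[Co²⁺] / ([Sn⁴⁺]); log Q = -4.080.
E = E° − (0.0592/n) log Q = +0.43 − (0.0592/2)(-4.080) = +0.551 V.

+0.551 V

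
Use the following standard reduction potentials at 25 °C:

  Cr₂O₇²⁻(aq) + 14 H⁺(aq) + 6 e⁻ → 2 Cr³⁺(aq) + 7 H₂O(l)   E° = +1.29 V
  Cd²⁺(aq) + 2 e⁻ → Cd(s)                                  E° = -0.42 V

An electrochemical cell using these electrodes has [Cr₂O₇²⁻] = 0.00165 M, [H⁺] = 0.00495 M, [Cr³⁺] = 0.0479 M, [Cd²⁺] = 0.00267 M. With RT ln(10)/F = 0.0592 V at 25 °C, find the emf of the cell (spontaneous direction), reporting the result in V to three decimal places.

Cr₂O₇²⁻/Cr³⁺ is the cathode (higher E°), Cd²⁺/Cd the anode: E°cell = +1.29 − (-0.42) = +1.71 V, n = 6.
Overall: Cr₂O₇²⁻(aq) + 14 H⁺(aq) + 3 Cd(s) → 2 Cr³⁺(aq) + 7 H₂O(l) + 3 Cd²⁺(aq)
Q = [Cr³⁺]^2·[Cd²⁺]^3 / ([Cr₂O₇²⁻]·[H⁺]^14); log Q = 24.698.
E = E° − (0.0592/n) log Q = +1.71 − (0.0592/6)(24.698) = +1.466 V.

+1.466 V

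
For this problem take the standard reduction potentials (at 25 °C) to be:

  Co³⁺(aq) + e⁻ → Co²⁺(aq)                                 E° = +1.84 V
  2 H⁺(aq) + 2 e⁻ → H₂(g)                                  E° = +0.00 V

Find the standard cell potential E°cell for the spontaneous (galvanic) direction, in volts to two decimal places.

+1.84 V

The Co³⁺/Co²⁺ couple has the higher reduction potential, so it is the cathode; H⁺/H₂ is oxidised at the anode.
E°cell = E°(cathode) − E°(anode) = (+1.84) − (+0.00) = +1.84 V.
Since E°cell > 0, the reaction is spontaneous under standard conditions.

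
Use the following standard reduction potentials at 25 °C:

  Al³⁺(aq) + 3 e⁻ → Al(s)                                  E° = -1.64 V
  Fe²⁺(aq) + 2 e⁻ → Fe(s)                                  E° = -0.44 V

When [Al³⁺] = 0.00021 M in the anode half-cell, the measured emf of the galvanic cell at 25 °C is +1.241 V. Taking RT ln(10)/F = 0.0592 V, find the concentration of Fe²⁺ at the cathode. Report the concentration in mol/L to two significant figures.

Fe²⁺/Fe is the cathode, Al³⁺/Al the anode: E°cell = +1.20 V, n = 6.
Overall reaction: 3 Fe²⁺(aq) + 2 Al(s) → 3 Fe(s) + 2 Al³⁺(aq); Q = [Al³⁺]^2/[Fe²⁺]^3.
From E = E° − (0.0592/n) log Q: log Q = (E° − E)·n/0.0592 = (+1.20 − (+1.241))·6/0.0592 = -4.1554.
So 3·log[Fe²⁺] = 2·log(0.00021) − log Q = -7.3556 − (-4.1554) = -3.2002; log[Fe²⁺] = -3.2002 / 3 = -1.0667; [Fe²⁺] = 10^(-1.0667) ≈ 0.086 M.

0.086 M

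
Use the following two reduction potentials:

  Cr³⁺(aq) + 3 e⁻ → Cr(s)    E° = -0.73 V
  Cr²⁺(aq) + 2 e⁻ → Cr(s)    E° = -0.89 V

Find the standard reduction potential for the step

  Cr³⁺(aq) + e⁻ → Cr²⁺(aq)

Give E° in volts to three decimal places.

-0.410 V

Sequential free energies add, so n₃E°₃ = n₁E°₁ + n₂E°₂.
With n₃ = 3, and the known step contributing 2×(-0.89) V, the unknown satisfies 1·E° = 3×(-0.73) − 2×(-0.89) = -0.410.
E° = -0.410 / 1 = -0.410 V.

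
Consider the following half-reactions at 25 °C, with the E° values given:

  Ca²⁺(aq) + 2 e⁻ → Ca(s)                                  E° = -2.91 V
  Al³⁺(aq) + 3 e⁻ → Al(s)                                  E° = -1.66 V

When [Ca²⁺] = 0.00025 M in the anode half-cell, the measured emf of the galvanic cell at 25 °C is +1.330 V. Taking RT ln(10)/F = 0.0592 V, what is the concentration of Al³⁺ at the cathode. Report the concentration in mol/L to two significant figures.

Al³⁺/Al is the cathode, Ca²⁺/Ca the anode: E°cell = +1.25 V, n = 6.
Overall reaction: 2 Al³⁺(aq) + 3 Ca(s) → 2 Al(s) + 3 Ca²⁺(aq); Q = [Ca²⁺]^3/[Al³⁺]^2.
From E = E° − (0.0592/n) log Q: log Q = (E° − E)·n/0.0592 = (+1.25 − (+1.330))·6/0.0592 = -8.1081.
So 2·log[Al³⁺] = 3·log(0.00025) − log Q = -10.8062 − (-8.1081) = -2.6981; log[Al³⁺] = -2.6981 / 2 = -1.3491; [Al³⁺] = 10^(-1.3491) ≈ 0.045 M.

0.045 M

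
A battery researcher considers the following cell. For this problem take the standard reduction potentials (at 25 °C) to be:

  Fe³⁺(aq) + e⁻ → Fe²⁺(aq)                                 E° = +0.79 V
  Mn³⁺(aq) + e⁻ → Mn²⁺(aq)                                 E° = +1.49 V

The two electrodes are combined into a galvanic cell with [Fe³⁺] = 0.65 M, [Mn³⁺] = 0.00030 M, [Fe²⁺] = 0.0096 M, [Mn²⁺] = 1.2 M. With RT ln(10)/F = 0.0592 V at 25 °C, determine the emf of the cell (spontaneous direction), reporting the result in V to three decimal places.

Mn³⁺/Mn²⁺ is the cathode (higher E°), Fe³⁺/Fe²⁺ the anode: E°cell = +1.49 − (+0.79) = +0.70 V, n = 1.
Overall: Mn³⁺(aq) + Fe²⁺(aq) → Mn²⁺(aq) + Fe³⁺(aq)
Q = [Mn²⁺]·[Fe³⁺] / ([Mn³⁺]·[Fe²⁺]); log Q = 5.433.
E = E° − (0.0592/n) log Q = +0.70 − (0.0592/1)(5.433) = +0.378 V.

+0.378 V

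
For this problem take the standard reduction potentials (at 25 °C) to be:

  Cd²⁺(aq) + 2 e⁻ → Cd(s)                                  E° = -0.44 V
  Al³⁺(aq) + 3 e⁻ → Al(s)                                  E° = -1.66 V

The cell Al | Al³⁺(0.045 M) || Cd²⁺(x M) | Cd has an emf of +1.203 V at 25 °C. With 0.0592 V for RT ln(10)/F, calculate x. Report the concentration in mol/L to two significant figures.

0.034 M

Cd²⁺/Cd is the cathode, Al³⁺/Al the anode: E°cell = +1.22 V, n = 6.
Overall reaction: 3 Cd²⁺(aq) + 2 Al(s) → 3 Cd(s) + 2 Al³⁺(aq); Q = [Al³⁺]^2/[Cd²⁺]^3.
From E = E° − (0.0592/n) log Q: log Q = (E° − E)·n/0.0592 = (+1.22 − (+1.203))·6/0.0592 = 1.7230.
So 3·log[Cd²⁺] = 2·log(0.045) − log Q = -2.6936 − (1.7230) = -4.4166; log[Cd²⁺] = -4.4166 / 3 = -1.4722; [Cd²⁺] = 10^(-1.4722) ≈ 0.034 M.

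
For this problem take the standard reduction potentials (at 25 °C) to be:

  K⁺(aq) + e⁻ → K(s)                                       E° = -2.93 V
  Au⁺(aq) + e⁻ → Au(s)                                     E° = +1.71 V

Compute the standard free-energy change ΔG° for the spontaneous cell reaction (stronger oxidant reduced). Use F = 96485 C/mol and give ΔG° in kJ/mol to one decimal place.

Au⁺/Au (E° = +1.71 V) is the cathode; K⁺/K (E° = -2.93 V) is the anode, so E°cell = +4.64 V.
Balancing electrons gives n = 1 (lcm of 1 and 1).
ΔG° = −nFE° = −(1)(96485)(+4.64) = -447,690 J = -447.7 kJ/mol.

-447.7 kJ/mol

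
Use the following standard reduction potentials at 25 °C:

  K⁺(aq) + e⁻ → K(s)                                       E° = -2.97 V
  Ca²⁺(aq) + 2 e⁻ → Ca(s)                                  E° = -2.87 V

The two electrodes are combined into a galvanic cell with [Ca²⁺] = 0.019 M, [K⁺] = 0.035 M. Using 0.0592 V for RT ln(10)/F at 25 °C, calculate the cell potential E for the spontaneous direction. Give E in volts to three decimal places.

+0.135 V

Ca²⁺/Ca is the cathode (higher E°), K⁺/K the anode: E°cell = -2.87 − (-2.97) = +0.10 V, n = 2.
Overall: Ca²⁺(aq) + 2 K(s) → Ca(s) + 2 K⁺(aq)
Q = [K⁺]^2 / ([Ca²⁺]); log Q = -1.191.
E = E° − (0.0592/n) log Q = +0.10 − (0.0592/2)(-1.191) = +0.135 V.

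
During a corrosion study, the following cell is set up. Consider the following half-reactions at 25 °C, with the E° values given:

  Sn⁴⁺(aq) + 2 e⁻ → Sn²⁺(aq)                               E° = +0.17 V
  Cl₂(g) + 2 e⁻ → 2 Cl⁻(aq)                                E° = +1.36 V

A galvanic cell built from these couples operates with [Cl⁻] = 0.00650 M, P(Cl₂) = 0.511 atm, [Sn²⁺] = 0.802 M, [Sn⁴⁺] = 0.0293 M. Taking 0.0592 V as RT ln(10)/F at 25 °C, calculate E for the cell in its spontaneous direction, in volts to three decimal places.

Cl₂/Cl⁻ is the cathode (higher E°), Sn⁴⁺/Sn²⁺ the anode: E°cell = +1.36 − (+0.17) = +1.19 V, n = 2.
Overall: Cl₂(g) + Sn²⁺(aq) → 2 Cl⁻(aq) + Sn⁴⁺(aq)
Q = [Cl⁻]^2·[Sn⁴⁺] / (P(Cl₂)·[Sn²⁺]); log Q = -5.520.
E = E° − (0.0592/n) log Q = +1.19 − (0.0592/2)(-5.520) = +1.353 V.

+1.353 V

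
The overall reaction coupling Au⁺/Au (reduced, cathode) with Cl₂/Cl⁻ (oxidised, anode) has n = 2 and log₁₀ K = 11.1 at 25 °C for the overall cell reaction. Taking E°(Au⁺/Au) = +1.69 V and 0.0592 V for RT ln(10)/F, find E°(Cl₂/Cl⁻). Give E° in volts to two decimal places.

E°cell = (0.0592/n)·log K = (0.0592/2)(11.1) = +0.329 V.
Since Au⁺/Au is the cathode and Cl₂/Cl⁻ the anode, E°cell = E°(Au⁺/Au) − E°(Cl₂/Cl⁻).
So E°(Cl₂/Cl⁻) = E°(Au⁺/Au) − E°cell = (+1.69) − (+0.329) = +1.36 V.

+1.36 V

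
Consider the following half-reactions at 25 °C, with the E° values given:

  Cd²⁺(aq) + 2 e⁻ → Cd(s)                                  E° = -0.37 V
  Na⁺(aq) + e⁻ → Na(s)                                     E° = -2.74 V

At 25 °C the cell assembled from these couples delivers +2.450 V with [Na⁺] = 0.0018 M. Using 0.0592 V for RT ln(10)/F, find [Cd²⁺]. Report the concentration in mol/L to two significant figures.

0.0016 M

Cd²⁺/Cd is the cathode, Na⁺/Na the anode: E°cell = +2.37 V, n = 2.
Overall reaction: Cd²⁺(aq) + 2 Na(s) → Cd(s) + 2 Na⁺(aq); Q = [Na⁺]^2/[Cd²⁺]^1.
From E = E° − (0.0592/n) log Q: log Q = (E° − E)·n/0.0592 = (+2.37 − (+2.450))·2/0.0592 = -2.7027.
So 1·log[Cd²⁺] = 2·log(0.0018) − log Q = -5.4895 − (-2.7027) = -2.7868; [Cd²⁺] = 10^(-2.7868) ≈ 0.0016 M.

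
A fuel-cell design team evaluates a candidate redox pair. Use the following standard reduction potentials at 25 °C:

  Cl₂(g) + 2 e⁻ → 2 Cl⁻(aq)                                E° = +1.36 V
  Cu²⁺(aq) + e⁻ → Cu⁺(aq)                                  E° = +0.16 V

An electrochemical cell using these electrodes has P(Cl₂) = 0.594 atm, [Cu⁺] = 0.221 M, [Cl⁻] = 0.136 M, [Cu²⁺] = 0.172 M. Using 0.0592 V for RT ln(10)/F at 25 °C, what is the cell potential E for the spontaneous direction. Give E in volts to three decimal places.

+1.251 V

Cl₂/Cl⁻ is the cathode (higher E°), Cu²⁺/Cu⁺ the anode: E°cell = +1.36 − (+0.16) = +1.20 V, n = 2.
Overall: Cl₂(g) + 2 Cu⁺(aq) → 2 Cl⁻(aq) + 2 Cu²⁺(aq)
Q = [Cl⁻]^2·[Cu²⁺]^2 / (P(Cl₂)·[Cu⁺]^2); log Q = -1.724.
E = E° − (0.0592/n) log Q = +1.20 − (0.0592/2)(-1.724) = +1.251 V.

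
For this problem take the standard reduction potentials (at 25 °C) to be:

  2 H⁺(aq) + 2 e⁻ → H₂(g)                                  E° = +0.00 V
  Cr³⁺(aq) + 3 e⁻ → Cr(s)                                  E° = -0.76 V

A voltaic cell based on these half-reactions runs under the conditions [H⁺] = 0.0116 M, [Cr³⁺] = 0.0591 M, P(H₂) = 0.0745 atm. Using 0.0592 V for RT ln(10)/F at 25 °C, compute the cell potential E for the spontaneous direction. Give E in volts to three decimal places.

H⁺/H₂ is the cathode (higher E°), Cr³⁺/Cr the anode: E°cell = +0.00 − (-0.76) = +0.76 V, n = 6.
Overall: 6 H⁺(aq) + 2 Cr(s) → 3 H₂(g) + 2 Cr³⁺(aq)
Q = P(H₂)^3·[Cr³⁺]^2 / ([H⁺]^6); log Q = 5.773.
E = E° − (0.0592/n) log Q = +0.76 − (0.0592/6)(5.773) = +0.703 V.

+0.703 V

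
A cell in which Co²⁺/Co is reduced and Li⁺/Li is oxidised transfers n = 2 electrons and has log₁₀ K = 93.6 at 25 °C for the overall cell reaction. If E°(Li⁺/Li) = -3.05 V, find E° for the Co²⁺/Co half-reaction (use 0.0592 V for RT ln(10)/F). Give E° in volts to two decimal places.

E°cell = (0.0592/n)·log K = (0.0592/2)(93.6) = +2.771 V.
Since Co²⁺/Co is the cathode and Li⁺/Li the anode, E°cell = E°(Co²⁺/Co) − E°(Li⁺/Li).
So E°(Co²⁺/Co) = E°cell + E°(Li⁺/Li) = +2.771 + (-3.05) = -0.28 V.

-0.28 V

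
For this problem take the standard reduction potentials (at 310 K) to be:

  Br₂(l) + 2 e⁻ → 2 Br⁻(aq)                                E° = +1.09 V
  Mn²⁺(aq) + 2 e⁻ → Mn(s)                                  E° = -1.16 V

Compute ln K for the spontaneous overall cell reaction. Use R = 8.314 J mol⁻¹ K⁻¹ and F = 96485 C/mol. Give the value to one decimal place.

168.5

Cathode: Br₂/Br⁻; anode: Mn²⁺/Mn. E°cell = (+1.09) − (-1.16) = +2.25 V, with n = 2.
ΔG° = −nFE° = −RT ln K, so ln K = nFE°/(RT) = (2)(96485)(+2.25) / ((8.314)(310)) = 168.461.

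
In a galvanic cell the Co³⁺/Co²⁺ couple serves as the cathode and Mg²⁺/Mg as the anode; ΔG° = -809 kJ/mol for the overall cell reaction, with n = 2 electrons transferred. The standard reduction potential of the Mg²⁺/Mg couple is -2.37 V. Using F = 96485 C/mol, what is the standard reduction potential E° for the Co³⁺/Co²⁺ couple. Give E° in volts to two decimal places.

E°cell = −ΔG°/(nF) = −(-809×10³)/((2)(96485)) = +4.192 V.
Since Co³⁺/Co²⁺ is the cathode and Mg²⁺/Mg the anode, E°cell = E°(Co³⁺/Co²⁺) − E°(Mg²⁺/Mg).
So E°(Co³⁺/Co²⁺) = E°cell + E°(Mg²⁺/Mg) = +4.192 + (-2.37) = +1.82 V.

+1.82 V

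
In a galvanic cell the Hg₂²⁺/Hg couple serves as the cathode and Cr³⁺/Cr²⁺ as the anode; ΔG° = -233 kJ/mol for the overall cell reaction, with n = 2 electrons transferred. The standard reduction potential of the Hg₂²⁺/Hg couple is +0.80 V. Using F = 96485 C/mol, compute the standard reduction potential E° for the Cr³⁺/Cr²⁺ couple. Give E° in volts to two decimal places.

E°cell = −ΔG°/(nF) = −(-233×10³)/((2)(96485)) = +1.207 V.
Since Hg₂²⁺/Hg is the cathode and Cr³⁺/Cr²⁺ the anode, E°cell = E°(Hg₂²⁺/Hg) − E°(Cr³⁺/Cr²⁺).
So E°(Cr³⁺/Cr²⁺) = E°(Hg₂²⁺/Hg) − E°cell = (+0.80) − (+1.207) = -0.41 V.

-0.41 V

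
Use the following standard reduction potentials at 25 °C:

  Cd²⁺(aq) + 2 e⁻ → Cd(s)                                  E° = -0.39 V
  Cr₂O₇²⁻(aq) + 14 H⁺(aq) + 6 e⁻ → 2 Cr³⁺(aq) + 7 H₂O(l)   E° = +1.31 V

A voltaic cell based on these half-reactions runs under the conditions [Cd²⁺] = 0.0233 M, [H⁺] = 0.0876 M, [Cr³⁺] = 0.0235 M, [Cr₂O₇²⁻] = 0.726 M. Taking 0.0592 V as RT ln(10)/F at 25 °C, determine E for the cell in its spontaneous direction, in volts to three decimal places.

Cr₂O₇²⁻/Cr³⁺ is the cathode (higher E°), Cd²⁺/Cd the anode: E°cell = +1.31 − (-0.39) = +1.70 V, n = 6.
Overall: Cr₂O₇²⁻(aq) + 14 H⁺(aq) + 3 Cd(s) → 2 Cr³⁺(aq) + 7 H₂O(l) + 3 Cd²⁺(aq)
Q = [Cr³⁺]^2·[Cd²⁺]^3 / ([Cr₂O₇²⁻]·[H⁺]^14); log Q = 6.788.
E = E° − (0.0592/n) log Q = +1.70 − (0.0592/6)(6.788) = +1.633 V.

+1.633 V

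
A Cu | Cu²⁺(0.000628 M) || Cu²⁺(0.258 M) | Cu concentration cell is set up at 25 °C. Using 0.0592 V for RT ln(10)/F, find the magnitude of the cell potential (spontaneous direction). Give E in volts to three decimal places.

For a concentration cell E°cell = 0. The 0.258 M side is the cathode (reduction is favoured where [Cu²⁺] is higher).
With n = 2, E = −(0.0592/2) log([Cu²⁺]ₐₙ/[Cu²⁺]꜀ₐₜ) = −(0.0592/2) log(0.000628/0.258) = −(0.0592/2)(-2.614) = +0.077 V.

+0.077 V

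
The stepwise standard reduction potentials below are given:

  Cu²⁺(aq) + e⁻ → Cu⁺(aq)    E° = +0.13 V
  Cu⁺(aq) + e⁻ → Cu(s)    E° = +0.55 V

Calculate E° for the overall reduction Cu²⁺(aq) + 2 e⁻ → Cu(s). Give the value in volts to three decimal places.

Standard free energies of sequential steps add: ΔG°₃ = ΔG°₁ + ΔG°₂, so n₃E°₃ = n₁E°₁ + n₂E°₂.
E°₃ = (1×+0.13 + 1×+0.55) / 2 = (+0.680) / 2 = +0.340 V.

+0.340 V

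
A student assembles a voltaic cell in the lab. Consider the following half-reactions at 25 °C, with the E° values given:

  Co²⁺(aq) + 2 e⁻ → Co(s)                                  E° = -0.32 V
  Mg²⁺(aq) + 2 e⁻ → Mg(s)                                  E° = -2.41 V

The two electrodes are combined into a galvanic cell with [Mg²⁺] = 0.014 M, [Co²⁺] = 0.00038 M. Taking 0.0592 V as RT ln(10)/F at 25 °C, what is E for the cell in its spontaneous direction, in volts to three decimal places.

Co²⁺/Co is the cathode (higher E°), Mg²⁺/Mg the anode: E°cell = -0.32 − (-2.41) = +2.09 V, n = 2.
Overall: Co²⁺(aq) + Mg(s) → Co(s) + Mg²⁺(aq)
Q = [Mg²⁺] / ([Co²⁺]); log Q = 1.566.
E = E° − (0.0592/n) log Q = +2.09 − (0.0592/2)(1.566) = +2.044 V.

+2.044 V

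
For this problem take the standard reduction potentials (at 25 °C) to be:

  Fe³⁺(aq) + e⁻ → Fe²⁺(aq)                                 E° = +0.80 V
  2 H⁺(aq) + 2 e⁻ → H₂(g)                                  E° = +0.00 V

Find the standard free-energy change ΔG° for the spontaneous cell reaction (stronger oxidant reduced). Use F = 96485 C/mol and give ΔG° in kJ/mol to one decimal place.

Fe³⁺/Fe²⁺ (E° = +0.80 V) is the cathode; H⁺/H₂ (E° = +0.00 V) is the anode, so E°cell = +0.80 V.
Balancing electrons gives n = 2 (lcm of 1 and 2).
ΔG° = −nFE° = −(2)(96485)(+0.80) = -154,376 J = -154.4 kJ/mol.

-154.4 kJ/mol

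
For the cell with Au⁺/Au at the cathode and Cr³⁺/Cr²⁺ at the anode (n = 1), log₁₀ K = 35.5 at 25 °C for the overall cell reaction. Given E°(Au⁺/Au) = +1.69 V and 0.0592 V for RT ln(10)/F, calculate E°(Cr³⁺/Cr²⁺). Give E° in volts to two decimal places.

E°cell = (0.0592/n)·log K = (0.0592/1)(35.5) = +2.102 V.
Since Au⁺/Au is the cathode and Cr³⁺/Cr²⁺ the anode, E°cell = E°(Au⁺/Au) − E°(Cr³⁺/Cr²⁺).
So E°(Cr³⁺/Cr²⁺) = E°(Au⁺/Au) − E°cell = (+1.69) − (+2.102) = -0.41 V.

-0.41 V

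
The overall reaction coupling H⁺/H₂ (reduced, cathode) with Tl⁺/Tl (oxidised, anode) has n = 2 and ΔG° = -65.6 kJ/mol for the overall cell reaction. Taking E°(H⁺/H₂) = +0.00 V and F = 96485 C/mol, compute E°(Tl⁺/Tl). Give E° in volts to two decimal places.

E°cell = −ΔG°/(nF) = −(-65.6×10³)/((2)(96485)) = +0.340 V.
Since H⁺/H₂ is the cathode and Tl⁺/Tl the anode, E°cell = E°(H⁺/H₂) − E°(Tl⁺/Tl).
So E°(Tl⁺/Tl) = E°(H⁺/H₂) − E°cell = (+0.00) − (+0.340) = -0.34 V.

-0.34 V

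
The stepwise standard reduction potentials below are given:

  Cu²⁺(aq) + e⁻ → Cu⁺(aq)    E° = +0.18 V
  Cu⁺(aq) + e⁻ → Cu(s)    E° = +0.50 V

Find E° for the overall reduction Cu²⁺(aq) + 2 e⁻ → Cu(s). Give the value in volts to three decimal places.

Adding the free-energy changes (−nFE°) of the two steps gives −n₃FE°₃ = −n₁FE°₁ − n₂FE°₂.
E°₃ = (1×+0.18 + 1×+0.50) / 2 = (+0.680) / 2 = +0.340 V.

+0.340 V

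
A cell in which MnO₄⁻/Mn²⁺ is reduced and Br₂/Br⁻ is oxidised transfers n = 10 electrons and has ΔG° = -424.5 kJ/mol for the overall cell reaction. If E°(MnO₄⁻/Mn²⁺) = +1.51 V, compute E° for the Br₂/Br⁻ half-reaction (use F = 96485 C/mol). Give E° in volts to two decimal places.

E°cell = −ΔG°/(nF) = −(-424.5×10³)/((10)(96485)) = +0.440 V.
Since MnO₄⁻/Mn²⁺ is the cathode and Br₂/Br⁻ the anode, E°cell = E°(MnO₄⁻/Mn²⁺) − E°(Br₂/Br⁻).
So E°(Br₂/Br⁻) = E°(MnO₄⁻/Mn²⁺) − E°cell = (+1.51) − (+0.440) = +1.07 V.

+1.07 V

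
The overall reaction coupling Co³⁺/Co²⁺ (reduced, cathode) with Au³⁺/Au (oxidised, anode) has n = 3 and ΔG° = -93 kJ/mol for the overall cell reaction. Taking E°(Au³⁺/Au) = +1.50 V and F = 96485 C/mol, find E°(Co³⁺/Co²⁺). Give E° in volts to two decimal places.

E°cell = −ΔG°/(nF) = −(-93×10³)/((3)(96485)) = +0.321 V.
Since Co³⁺/Co²⁺ is the cathode and Au³⁺/Au the anode, E°cell = E°(Co³⁺/Co²⁺) − E°(Au³⁺/Au).
So E°(Co³⁺/Co²⁺) = E°cell + E°(Au³⁺/Au) = +0.321 + (+1.50) = +1.82 V.

+1.82 V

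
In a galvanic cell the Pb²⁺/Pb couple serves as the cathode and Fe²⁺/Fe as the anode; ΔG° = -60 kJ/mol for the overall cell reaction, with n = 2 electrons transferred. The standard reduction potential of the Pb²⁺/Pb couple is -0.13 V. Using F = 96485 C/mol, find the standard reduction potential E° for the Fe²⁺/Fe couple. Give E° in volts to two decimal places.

E°cell = −ΔG°/(nF) = −(-60×10³)/((2)(96485)) = +0.311 V.
Since Pb²⁺/Pb is the cathode and Fe²⁺/Fe the anode, E°cell = E°(Pb²⁺/Pb) − E°(Fe²⁺/Fe).
So E°(Fe²⁺/Fe) = E°(Pb²⁺/Pb) − E°cell = (-0.13) − (+0.311) = -0.44 V.

-0.44 V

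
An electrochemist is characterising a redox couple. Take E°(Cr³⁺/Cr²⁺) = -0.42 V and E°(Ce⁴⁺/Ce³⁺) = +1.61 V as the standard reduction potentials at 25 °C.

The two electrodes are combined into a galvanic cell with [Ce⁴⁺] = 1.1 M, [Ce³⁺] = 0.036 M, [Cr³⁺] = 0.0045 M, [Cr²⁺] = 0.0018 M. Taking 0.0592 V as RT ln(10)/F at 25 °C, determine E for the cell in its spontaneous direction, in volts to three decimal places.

+2.094 V

Ce⁴⁺/Ce³⁺ is the cathode (higher E°), Cr³⁺/Cr²⁺ the anode: E°cell = +1.61 − (-0.42) = +2.03 V, n = 1.
Overall: Ce⁴⁺(aq) + Cr²⁺(aq) → Ce³⁺(aq) + Cr³⁺(aq)
Q = [Ce³⁺]·[Cr³⁺] / ([Ce⁴⁺]·[Cr²⁺]); log Q = -1.087.
E = E° − (0.0592/n) log Q = +2.03 − (0.0592/1)(-1.087) = +2.094 V.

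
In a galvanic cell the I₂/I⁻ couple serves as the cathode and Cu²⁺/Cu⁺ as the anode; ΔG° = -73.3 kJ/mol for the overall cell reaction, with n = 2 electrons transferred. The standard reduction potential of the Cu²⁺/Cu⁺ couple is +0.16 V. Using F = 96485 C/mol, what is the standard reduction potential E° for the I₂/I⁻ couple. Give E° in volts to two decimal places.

+0.54 V

E°cell = −ΔG°/(nF) = −(-73.3×10³)/((2)(96485)) = +0.380 V.
Since I₂/I⁻ is the cathode and Cu²⁺/Cu⁺ the anode, E°cell = E°(I₂/I⁻) − E°(Cu²⁺/Cu⁺).
So E°(I₂/I⁻) = E°cell + E°(Cu²⁺/Cu⁺) = +0.380 + (+0.16) = +0.54 V.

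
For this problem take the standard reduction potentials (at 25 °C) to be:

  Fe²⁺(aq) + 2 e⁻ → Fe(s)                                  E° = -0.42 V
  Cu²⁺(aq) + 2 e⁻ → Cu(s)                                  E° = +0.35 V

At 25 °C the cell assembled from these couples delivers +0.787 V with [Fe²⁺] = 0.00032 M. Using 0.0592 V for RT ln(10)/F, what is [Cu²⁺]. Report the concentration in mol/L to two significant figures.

Cu²⁺/Cu is the cathode, Fe²⁺/Fe the anode: E°cell = +0.77 V, n = 2.
Overall reaction: Cu²⁺(aq) + Fe(s) → Cu(s) + Fe²⁺(aq); Q = [Fe²⁺]^1/[Cu²⁺]^1.
From E = E° − (0.0592/n) log Q: log Q = (E° − E)·n/0.0592 = (+0.77 − (+0.787))·2/0.0592 = -0.5743.
So 1·log[Cu²⁺] = 1·log(0.00032) − log Q = -3.4949 − (-0.5743) = -2.9206; [Cu²⁺] = 10^(-2.9206) ≈ 0.0012 M.

0.0012 M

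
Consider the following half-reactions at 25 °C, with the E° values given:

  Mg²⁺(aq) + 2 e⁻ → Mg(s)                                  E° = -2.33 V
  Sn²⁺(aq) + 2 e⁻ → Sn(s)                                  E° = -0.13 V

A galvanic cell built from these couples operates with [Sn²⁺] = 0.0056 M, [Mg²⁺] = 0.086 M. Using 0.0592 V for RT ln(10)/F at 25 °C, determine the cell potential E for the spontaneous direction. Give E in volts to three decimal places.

+2.165 V

Sn²⁺/Sn is the cathode (higher E°), Mg²⁺/Mg the anode: E°cell = -0.13 − (-2.33) = +2.20 V, n = 2.
Overall: Sn²⁺(aq) + Mg(s) → Sn(s) + Mg²⁺(aq)
Q = [Mg²⁺] / ([Sn²⁺]); log Q = 1.186.
E = E° − (0.0592/n) log Q = +2.20 − (0.0592/2)(1.186) = +2.165 V.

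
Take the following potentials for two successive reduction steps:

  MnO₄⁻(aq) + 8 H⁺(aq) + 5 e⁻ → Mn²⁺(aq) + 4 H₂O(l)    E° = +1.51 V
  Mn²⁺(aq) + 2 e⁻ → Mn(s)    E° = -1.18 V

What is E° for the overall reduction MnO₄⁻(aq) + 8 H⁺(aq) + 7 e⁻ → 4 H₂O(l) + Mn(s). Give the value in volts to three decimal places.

Standard free energies of sequential steps add: ΔG°₃ = ΔG°₁ + ΔG°₂, so n₃E°₃ = n₁E°₁ + n₂E°₂.
E°₃ = (5×+1.51 + 2×-1.18) / 7 = (+5.190) / 7 = +0.741 V.

+0.741 V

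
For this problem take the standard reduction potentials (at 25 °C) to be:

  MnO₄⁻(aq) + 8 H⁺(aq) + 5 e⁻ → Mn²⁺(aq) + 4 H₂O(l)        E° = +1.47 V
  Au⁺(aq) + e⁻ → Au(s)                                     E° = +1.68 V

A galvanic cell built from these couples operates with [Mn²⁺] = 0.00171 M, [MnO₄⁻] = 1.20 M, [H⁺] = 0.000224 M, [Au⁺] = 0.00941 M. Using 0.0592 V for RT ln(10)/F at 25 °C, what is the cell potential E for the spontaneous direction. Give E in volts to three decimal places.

Au⁺/Au is the cathode (higher E°), MnO₄⁻/Mn²⁺ the anode: E°cell = +1.68 − (+1.47) = +0.21 V, n = 5.
Overall: 5 Au⁺(aq) + Mn²⁺(aq) + 4 H₂O(l) → 5 Au(s) + MnO₄⁻(aq) + 8 H⁺(aq)
Q = [MnO₄⁻]·[H⁺]^8 / ([Au⁺]^5·[Mn²⁺]); log Q = -16.220.
E = E° − (0.0592/n) log Q = +0.21 − (0.0592/5)(-16.220) = +0.402 V.

+0.402 V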